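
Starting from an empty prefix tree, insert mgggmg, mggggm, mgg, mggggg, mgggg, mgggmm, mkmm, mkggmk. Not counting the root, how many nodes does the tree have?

For each word, the new-node count is its length minus the longest prefix already in the trie:
  "mgggmg" → 6 new (m, g, g, g, m, g)
  "mggggm" → prefix "mggg" already present; 2 new (g, m)
  "mgg" → prefix "mgg" already present; 0 new (none)
  "mggggg" → prefix "mgggg" already present; 1 new (g)
  "mgggg" → prefix "mgggg" already present; 0 new (none)
  "mgggmm" → prefix "mgggm" already present; 1 new (m)
  "mkmm" → prefix "m" already present; 3 new (k, m, m)
  "mkggmk" → prefix "mk" already present; 4 new (g, g, m, k)
Total nodes = 6 + 2 + 0 + 1 + 0 + 1 + 3 + 4 = 17

17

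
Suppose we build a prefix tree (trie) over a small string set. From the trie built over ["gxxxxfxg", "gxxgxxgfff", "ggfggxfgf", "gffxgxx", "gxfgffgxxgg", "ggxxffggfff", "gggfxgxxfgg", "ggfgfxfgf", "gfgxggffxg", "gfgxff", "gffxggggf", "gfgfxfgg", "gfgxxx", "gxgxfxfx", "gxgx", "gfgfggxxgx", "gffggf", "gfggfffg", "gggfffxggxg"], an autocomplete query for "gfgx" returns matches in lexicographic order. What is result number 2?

gfgxggffxg

Filter for "gfgx…" and sort: "gfgxff", "gfgxggffxg", "gfgxxx"
Position 2: gfgxggffxg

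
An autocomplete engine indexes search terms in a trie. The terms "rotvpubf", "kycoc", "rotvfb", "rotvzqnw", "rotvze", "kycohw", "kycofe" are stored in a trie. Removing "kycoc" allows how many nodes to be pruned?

A node on "kycoc"'s path can go only if nothing else ends at it or branches off below it.
The suffix "c" (1 node) is used only by "kycoc"; the node for "kyco" still has the child "h", so pruning stops there.
Nodes removed: 1

1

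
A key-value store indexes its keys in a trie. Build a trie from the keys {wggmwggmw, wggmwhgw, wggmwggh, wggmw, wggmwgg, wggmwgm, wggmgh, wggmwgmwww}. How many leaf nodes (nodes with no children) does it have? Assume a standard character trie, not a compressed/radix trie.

5

A leaf is a node with no children — equivalently, the end of a word that is not a proper prefix of any other stored word.
Those words: "wggmgh", "wggmwggh", "wggmwggmw", "wggmwgmwww", "wggmwhgw"
Leaf count: 5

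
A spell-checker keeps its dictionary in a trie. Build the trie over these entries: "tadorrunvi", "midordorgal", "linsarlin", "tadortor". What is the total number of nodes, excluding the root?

Count nodes per top-level branch (shared prefixes stored once):
  'l'-branch (linsarlin): 9 nodes
  'm'-branch (midordorgal): 11 nodes
  't'-branch (tadorrunvi, tadortor): 13 nodes
Sum: 33

33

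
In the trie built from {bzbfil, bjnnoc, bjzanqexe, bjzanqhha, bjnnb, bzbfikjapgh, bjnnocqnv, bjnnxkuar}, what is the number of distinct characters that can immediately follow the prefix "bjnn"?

3

Walk "bjnn" from the root, arriving at one node.
Distinct next characters after "bjnn": b, o, x.
That node has 3 child edges.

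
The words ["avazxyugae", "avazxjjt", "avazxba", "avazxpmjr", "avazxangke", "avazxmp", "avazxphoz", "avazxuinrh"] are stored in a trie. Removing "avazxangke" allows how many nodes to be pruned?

5

A node on "avazxangke"'s path can go only if nothing else ends at it or branches off below it.
The suffix "angke" (5 nodes) is used only by "avazxangke"; the node for "avazx" still has the child "y", so pruning stops there.
Nodes removed: 5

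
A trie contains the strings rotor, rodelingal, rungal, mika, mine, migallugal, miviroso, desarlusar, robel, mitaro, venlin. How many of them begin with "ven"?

1

Filter for entries beginning with "ven":
Matches: "venlin"
Count: 1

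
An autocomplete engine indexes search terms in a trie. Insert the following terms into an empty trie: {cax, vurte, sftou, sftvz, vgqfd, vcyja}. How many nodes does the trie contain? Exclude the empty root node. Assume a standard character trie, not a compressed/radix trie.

23

Count nodes per top-level branch (shared prefixes stored once):
  'c'-branch (cax): 3 nodes
  's'-branch (sftou, sftvz): 7 nodes
  'v'-branch (vcyja, vgqfd, vurte): 13 nodes
Sum: 23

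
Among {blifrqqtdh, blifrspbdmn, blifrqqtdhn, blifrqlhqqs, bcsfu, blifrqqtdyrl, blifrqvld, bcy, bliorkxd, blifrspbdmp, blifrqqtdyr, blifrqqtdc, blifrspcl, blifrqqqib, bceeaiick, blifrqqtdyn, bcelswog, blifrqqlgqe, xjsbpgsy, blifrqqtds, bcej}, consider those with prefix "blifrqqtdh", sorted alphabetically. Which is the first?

Filter for "blifrqqtdh…" and sort: "blifrqqtdh", "blifrqqtdhn"
Position 1: blifrqqtdh

blifrqqtdh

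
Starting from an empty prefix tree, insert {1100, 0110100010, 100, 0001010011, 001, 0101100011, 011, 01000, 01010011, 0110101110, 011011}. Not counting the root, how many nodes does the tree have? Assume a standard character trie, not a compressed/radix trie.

45

Trace insertions, counting only characters that open a new branch:
  "1100" → 4 new (1, 1, 0, 0)
  "0110100010" → 10 new (0, 1, 1, 0, 1, 0, 0, 0, 1, 0)
  "100" → prefix "1" already present; 2 new (0, 0)
  "0001010011" → prefix "0" already present; 9 new (0, 0, 1, 0, 1, 0, 0, 1, 1)
  "001" → prefix "00" already present; 1 new (1)
  "0101100011" → prefix "01" already present; 8 new (0, 1, 1, 0, 0, 0, 1, 1)
  "011" → prefix "011" already present; 0 new (none)
  "01000" → prefix "010" already present; 2 new (0, 0)
  "01010011" → prefix "0101" already present; 4 new (0, 0, 1, 1)
  "0110101110" → prefix "011010" already present; 4 new (1, 1, 1, 0)
  "011011" → prefix "01101" already present; 1 new (1)
Total nodes = 4 + 10 + 2 + 9 + 1 + 8 + 0 + 2 + 4 + 4 + 1 = 45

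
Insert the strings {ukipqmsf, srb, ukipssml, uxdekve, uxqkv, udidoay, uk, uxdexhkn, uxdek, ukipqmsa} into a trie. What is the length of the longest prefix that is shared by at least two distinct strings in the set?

7

Equivalently: take the maximum, over all pairs, of their longest common prefix length.
"ukipqmsa" and "ukipqmsf" agree on "ukipqms" (7 characters) before diverging; nothing deeper is shared.
Longest shared-prefix length: 7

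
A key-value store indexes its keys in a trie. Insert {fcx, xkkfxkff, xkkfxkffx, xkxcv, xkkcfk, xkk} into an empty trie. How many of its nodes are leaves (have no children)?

Leaves are exactly the stored words that no other stored word extends.
Those words: "fcx", "xkkcfk", "xkkfxkffx", "xkxcv"
Leaf count: 4

4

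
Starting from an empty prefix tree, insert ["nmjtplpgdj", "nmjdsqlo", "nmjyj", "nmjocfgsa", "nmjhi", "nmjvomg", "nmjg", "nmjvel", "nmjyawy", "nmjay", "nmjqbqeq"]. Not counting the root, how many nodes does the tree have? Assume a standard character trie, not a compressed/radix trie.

42

Insert word by word; a character creates a node only if that edge doesn't already exist:
  "nmjtplpgdj" → 10 new (n, m, j, t, p, l, p, g, d, j)
  "nmjdsqlo" → prefix "nmj" already present; 5 new (d, s, q, l, o)
  "nmjyj" → prefix "nmj" already present; 2 new (y, j)
  "nmjocfgsa" → prefix "nmj" already present; 6 new (o, c, f, g, s, a)
  "nmjhi" → prefix "nmj" already present; 2 new (h, i)
  "nmjvomg" → prefix "nmj" already present; 4 new (v, o, m, g)
  "nmjg" → prefix "nmj" already present; 1 new (g)
  "nmjvel" → prefix "nmjv" already present; 2 new (e, l)
  "nmjyawy" → prefix "nmjy" already present; 3 new (a, w, y)
  "nmjay" → prefix "nmj" already present; 2 new (a, y)
  "nmjqbqeq" → prefix "nmj" already present; 5 new (q, b, q, e, q)
Total nodes = 10 + 5 + 2 + 6 + 2 + 4 + 1 + 2 + 3 + 2 + 5 = 42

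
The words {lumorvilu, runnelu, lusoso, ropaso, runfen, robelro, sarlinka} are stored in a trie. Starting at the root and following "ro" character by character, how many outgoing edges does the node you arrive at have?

Walk "ro" from the root, arriving at one node.
Distinct next characters after "ro": b, p.
That node has 2 child edges.

2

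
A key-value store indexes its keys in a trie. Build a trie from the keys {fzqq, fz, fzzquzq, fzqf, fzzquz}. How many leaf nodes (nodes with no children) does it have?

3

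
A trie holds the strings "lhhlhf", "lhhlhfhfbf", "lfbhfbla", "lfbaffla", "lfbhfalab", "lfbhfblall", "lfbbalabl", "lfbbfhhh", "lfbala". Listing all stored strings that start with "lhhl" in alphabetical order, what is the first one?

Words with prefix "lhhl", in lexicographic order: "lhhlhf", "lhhlhfhfbf"
Position 1: lhhlhf

lhhlhf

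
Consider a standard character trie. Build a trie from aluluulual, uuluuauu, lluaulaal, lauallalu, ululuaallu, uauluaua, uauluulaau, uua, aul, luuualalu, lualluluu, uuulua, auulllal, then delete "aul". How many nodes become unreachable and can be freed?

After clearing the end-marker at "aul", prune upward until reaching a node still needed by another word.
The suffix "l" (1 node) is used only by "aul"; the node for "au" still has the child "u", so pruning stops there.
Nodes removed: 1

1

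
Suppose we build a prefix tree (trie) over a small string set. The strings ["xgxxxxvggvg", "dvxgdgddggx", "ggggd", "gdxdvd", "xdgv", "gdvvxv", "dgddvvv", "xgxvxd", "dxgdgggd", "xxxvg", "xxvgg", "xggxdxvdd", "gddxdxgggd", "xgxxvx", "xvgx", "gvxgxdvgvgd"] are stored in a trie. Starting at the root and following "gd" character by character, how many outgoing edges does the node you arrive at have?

3

The children of the "gd" node are the distinct next characters among strings starting with "gd".
Characters that immediately follow "gd" among the stored strings: {d, v, x}.
That node has 3 child edges.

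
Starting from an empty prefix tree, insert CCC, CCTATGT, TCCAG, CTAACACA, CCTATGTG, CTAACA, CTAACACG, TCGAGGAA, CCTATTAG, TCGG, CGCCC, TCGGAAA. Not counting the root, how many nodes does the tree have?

39

For each word, the new-node count is its length minus the longest prefix already in the trie:
  "CCC" → 3 new (C, C, C)
  "CCTATGT" → prefix "CC" already present; 5 new (T, A, T, G, T)
  "TCCAG" → 5 new (T, C, C, A, G)
  "CTAACACA" → prefix "C" already present; 7 new (T, A, A, C, A, C, A)
  "CCTATGTG" → prefix "CCTATGT" already present; 1 new (G)
  "CTAACA" → prefix "CTAACA" already present; 0 new (none)
  "CTAACACG" → prefix "CTAACAC" already present; 1 new (G)
  "TCGAGGAA" → prefix "TC" already present; 6 new (G, A, G, G, A, A)
  "CCTATTAG" → prefix "CCTAT" already present; 3 new (T, A, G)
  "TCGG" → prefix "TCG" already present; 1 new (G)
  "CGCCC" → prefix "C" already present; 4 new (G, C, C, C)
  "TCGGAAA" → prefix "TCGG" already present; 3 new (A, A, A)
Total nodes = 3 + 5 + 5 + 7 + 1 + 0 + 1 + 6 + 3 + 1 + 4 + 3 = 39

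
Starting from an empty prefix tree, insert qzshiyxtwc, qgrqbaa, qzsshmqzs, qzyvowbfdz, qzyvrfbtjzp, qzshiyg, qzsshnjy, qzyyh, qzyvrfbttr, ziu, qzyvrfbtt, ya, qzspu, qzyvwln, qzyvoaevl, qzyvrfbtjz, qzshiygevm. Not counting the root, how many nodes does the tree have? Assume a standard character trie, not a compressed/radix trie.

Trace insertions, counting only characters that open a new branch:
  "qzshiyxtwc" → 10 new (q, z, s, h, i, y, x, t, w, c)
  "qgrqbaa" → prefix "q" already present; 6 new (g, r, q, b, a, a)
  "qzsshmqzs" → prefix "qzs" already present; 6 new (s, h, m, q, z, s)
  "qzyvowbfdz" → prefix "qz" already present; 8 new (y, v, o, w, b, f, d, z)
  "qzyvrfbtjzp" → prefix "qzyv" already present; 7 new (r, f, b, t, j, z, p)
  "qzshiyg" → prefix "qzshiy" already present; 1 new (g)
  "qzsshnjy" → prefix "qzssh" already present; 3 new (n, j, y)
  "qzyyh" → prefix "qzy" already present; 2 new (y, h)
  "qzyvrfbttr" → prefix "qzyvrfbt" already present; 2 new (t, r)
  "ziu" → 3 new (z, i, u)
  "qzyvrfbtt" → prefix "qzyvrfbtt" already present; 0 new (none)
  "ya" → 2 new (y, a)
  "qzspu" → prefix "qzs" already present; 2 new (p, u)
  "qzyvwln" → prefix "qzyv" already present; 3 new (w, l, n)
  "qzyvoaevl" → prefix "qzyvo" already present; 4 new (a, e, v, l)
  "qzyvrfbtjz" → prefix "qzyvrfbtjz" already present; 0 new (none)
  "qzshiygevm" → prefix "qzshiyg" already present; 3 new (e, v, m)
Total nodes = 10 + 6 + 6 + 8 + 7 + 1 + 3 + 2 + 2 + 3 + 0 + 2 + 2 + 3 + 4 + 0 + 3 = 62

62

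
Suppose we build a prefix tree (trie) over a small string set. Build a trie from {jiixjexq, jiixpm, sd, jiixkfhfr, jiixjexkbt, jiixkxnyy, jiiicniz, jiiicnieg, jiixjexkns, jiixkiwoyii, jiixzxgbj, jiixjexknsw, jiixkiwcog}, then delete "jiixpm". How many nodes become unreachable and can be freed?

After clearing the end-marker at "jiixpm", prune upward until reaching a node still needed by another word.
The suffix "pm" (2 nodes) is used only by "jiixpm"; the node for "jiix" still has the child "j", so pruning stops there.
Nodes removed: 2

2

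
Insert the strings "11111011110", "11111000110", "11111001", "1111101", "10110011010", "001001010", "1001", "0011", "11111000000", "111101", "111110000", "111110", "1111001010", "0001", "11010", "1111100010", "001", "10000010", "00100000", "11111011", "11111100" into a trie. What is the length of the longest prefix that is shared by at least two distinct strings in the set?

The deepest shared node is where two words last agree before diverging.
"111110000" and "11111000000" agree on "111110000" (9 characters) before diverging; nothing deeper is shared.
Longest shared-prefix length: 9

9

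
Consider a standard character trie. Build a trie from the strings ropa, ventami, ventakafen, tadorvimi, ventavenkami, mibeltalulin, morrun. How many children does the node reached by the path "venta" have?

Walk "venta" from the root, arriving at one node.
Characters that immediately follow "venta" among the stored strings: {k, m, v}.
That node has 3 child edges.

3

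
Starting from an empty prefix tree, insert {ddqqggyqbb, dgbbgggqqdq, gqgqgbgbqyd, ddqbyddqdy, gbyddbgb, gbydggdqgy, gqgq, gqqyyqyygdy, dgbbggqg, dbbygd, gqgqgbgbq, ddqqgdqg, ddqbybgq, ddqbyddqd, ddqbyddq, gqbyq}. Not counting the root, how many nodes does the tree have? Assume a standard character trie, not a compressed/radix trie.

Count nodes per top-level branch (shared prefixes stored once):
  'd'-branch (dbbygd, ddqbybgq, ddqbyddq, ddqbyddqd, ddqbyddqdy, ddqqgdqg, ddqqggyqbb, dgbbgggqqdq, dgbbggqg): 40 nodes
  'g'-branch (gbyddbgb, gbydggdqgy, gqbyq, gqgq, gqgqgbgbq, gqgqgbgbqyd, gqqyyqyygdy): 36 nodes
Sum: 76

76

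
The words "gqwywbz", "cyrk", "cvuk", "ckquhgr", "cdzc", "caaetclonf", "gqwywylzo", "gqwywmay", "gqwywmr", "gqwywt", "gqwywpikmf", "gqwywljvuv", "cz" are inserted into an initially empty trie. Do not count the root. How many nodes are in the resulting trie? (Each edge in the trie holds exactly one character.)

52

For each word, the new-node count is its length minus the longest prefix already in the trie:
  "gqwywbz" → 7 new (g, q, w, y, w, b, z)
  "cyrk" → 4 new (c, y, r, k)
  "cvuk" → prefix "c" already present; 3 new (v, u, k)
  "ckquhgr" → prefix "c" already present; 6 new (k, q, u, h, g, r)
  "cdzc" → prefix "c" already present; 3 new (d, z, c)
  "caaetclonf" → prefix "c" already present; 9 new (a, a, e, t, c, l, o, n, f)
  "gqwywylzo" → prefix "gqwyw" already present; 4 new (y, l, z, o)
  "gqwywmay" → prefix "gqwyw" already present; 3 new (m, a, y)
  "gqwywmr" → prefix "gqwywm" already present; 1 new (r)
  "gqwywt" → prefix "gqwyw" already present; 1 new (t)
  "gqwywpikmf" → prefix "gqwyw" already present; 5 new (p, i, k, m, f)
  "gqwywljvuv" → prefix "gqwyw" already present; 5 new (l, j, v, u, v)
  "cz" → prefix "c" already present; 1 new (z)
Total nodes = 7 + 4 + 3 + 6 + 3 + 9 + 4 + 3 + 1 + 1 + 5 + 5 + 1 = 52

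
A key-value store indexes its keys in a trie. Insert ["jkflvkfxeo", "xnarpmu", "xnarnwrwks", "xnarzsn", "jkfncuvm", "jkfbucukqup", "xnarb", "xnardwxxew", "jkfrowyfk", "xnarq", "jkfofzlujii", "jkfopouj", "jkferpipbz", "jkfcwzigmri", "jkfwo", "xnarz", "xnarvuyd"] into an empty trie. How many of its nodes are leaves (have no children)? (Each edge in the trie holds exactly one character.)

16

A leaf is a node with no children — equivalently, the end of a word that is not a proper prefix of any other stored word.
Those words: "jkfbucukqup", "jkfcwzigmri", "jkferpipbz", "jkflvkfxeo", "jkfncuvm", "jkfofzlujii", "jkfopouj", "jkfrowyfk", "jkfwo", "xnarb", "xnardwxxew", "xnarnwrwks", "xnarpmu", "xnarq", "xnarvuyd", "xnarzsn"
Leaf count: 16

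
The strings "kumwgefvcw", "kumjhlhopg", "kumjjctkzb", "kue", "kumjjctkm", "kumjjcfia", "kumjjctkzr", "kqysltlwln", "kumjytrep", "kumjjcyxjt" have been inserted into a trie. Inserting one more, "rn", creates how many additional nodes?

2

Nothing in the trie begins with "r"; the whole of "rn" is new.
2 − 0 = 2 new nodes.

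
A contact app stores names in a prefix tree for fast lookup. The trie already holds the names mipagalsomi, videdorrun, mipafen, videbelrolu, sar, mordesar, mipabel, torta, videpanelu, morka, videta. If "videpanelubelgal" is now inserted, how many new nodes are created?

"videpanelu" is already a path in the trie; the remaining "belgal" must be added.
New nodes needed: |"videpanelubelgal"| − 10 = 16 − 10 = 6.

6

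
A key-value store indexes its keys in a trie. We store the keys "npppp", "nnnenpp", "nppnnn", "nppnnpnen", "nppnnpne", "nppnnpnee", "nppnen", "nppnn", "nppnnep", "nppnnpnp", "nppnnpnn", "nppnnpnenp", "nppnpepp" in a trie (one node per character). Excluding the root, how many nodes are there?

30

Trace insertions, counting only characters that open a new branch:
  "npppp" → 5 new (n, p, p, p, p)
  "nnnenpp" → prefix "n" already present; 6 new (n, n, e, n, p, p)
  "nppnnn" → prefix "npp" already present; 3 new (n, n, n)
  "nppnnpnen" → prefix "nppnn" already present; 4 new (p, n, e, n)
  "nppnnpne" → prefix "nppnnpne" already present; 0 new (none)
  "nppnnpnee" → prefix "nppnnpne" already present; 1 new (e)
  "nppnen" → prefix "nppn" already present; 2 new (e, n)
  "nppnn" → prefix "nppnn" already present; 0 new (none)
  "nppnnep" → prefix "nppnn" already present; 2 new (e, p)
  "nppnnpnp" → prefix "nppnnpn" already present; 1 new (p)
  "nppnnpnn" → prefix "nppnnpn" already present; 1 new (n)
  "nppnnpnenp" → prefix "nppnnpnen" already present; 1 new (p)
  "nppnpepp" → prefix "nppn" already present; 4 new (p, e, p, p)
Total nodes = 5 + 6 + 3 + 4 + 0 + 1 + 2 + 0 + 2 + 1 + 1 + 1 + 4 = 30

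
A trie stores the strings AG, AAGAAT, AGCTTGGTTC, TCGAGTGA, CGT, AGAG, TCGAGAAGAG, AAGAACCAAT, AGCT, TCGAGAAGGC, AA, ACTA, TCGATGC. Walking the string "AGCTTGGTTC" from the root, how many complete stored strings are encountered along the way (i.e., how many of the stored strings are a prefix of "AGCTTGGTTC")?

Walk "AGCTTGGTTC" from the root; an end-of-word marker is hit whenever a stored word is a prefix of "AGCTTGGTTC".
Prefixes of the query that are stored words: "AG", "AGCT", "AGCTTGGTTC"
Count: 3

3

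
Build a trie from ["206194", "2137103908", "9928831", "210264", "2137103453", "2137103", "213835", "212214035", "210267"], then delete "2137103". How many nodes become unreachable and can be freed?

0

A node on "2137103"'s path can go only if nothing else ends at it or branches off below it.
Every node on "2137103" is still needed (e.g. by "2137103908"), so nothing is freed.
Nodes removed: 0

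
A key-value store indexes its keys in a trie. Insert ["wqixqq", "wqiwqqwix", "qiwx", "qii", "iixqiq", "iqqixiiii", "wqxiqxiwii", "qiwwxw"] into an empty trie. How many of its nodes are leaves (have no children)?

8

A leaf is a node with no children — equivalently, the end of a word that is not a proper prefix of any other stored word.
Those words: "iixqiq", "iqqixiiii", "qii", "qiwwxw", "qiwx", "wqiwqqwix", "wqixqq", "wqxiqxiwii"
Leaf count: 8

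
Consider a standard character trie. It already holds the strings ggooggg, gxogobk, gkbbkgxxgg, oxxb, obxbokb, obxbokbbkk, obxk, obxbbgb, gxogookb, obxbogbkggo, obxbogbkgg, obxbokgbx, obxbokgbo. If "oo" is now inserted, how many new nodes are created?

1

"o" is already a path in the trie; the remaining "o" must be added.
New nodes needed: |"oo"| − 1 = 2 − 1 = 1.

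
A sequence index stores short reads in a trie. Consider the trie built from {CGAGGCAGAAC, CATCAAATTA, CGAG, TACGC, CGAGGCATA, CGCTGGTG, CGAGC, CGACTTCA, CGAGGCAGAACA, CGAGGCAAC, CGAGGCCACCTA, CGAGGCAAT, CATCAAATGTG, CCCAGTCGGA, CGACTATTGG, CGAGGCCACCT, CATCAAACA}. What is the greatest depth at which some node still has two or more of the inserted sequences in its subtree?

11

The deepest shared node is where two words last agree before diverging.
"CGAGGCAGAAC" and "CGAGGCAGAACA" agree on "CGAGGCAGAAC" (11 characters) before diverging; nothing deeper is shared.
Longest shared-prefix length: 11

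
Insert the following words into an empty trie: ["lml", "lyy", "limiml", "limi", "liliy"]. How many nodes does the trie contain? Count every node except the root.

13

Insert word by word; a character creates a node only if that edge doesn't already exist:
  "lml" → 3 new (l, m, l)
  "lyy" → prefix "l" already present; 2 new (y, y)
  "limiml" → prefix "l" already present; 5 new (i, m, i, m, l)
  "limi" → prefix "limi" already present; 0 new (none)
  "liliy" → prefix "li" already present; 3 new (l, i, y)
Total nodes = 3 + 2 + 5 + 0 + 3 = 13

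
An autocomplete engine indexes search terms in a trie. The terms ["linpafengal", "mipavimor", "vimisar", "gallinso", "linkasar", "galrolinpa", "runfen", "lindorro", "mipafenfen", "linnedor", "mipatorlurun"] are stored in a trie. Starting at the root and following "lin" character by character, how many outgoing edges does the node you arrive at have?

Walk "lin" from the root, arriving at one node.
Distinct next characters after "lin": d, k, n, p.
That node has 4 child edges.

4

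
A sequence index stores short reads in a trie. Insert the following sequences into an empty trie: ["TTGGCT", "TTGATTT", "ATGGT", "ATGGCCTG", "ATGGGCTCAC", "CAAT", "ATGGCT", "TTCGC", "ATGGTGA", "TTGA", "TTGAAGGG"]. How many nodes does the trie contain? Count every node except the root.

39

Insert word by word; a character creates a node only if that edge doesn't already exist:
  "TTGGCT" → 6 new (T, T, G, G, C, T)
  "TTGATTT" → prefix "TTG" already present; 4 new (A, T, T, T)
  "ATGGT" → 5 new (A, T, G, G, T)
  "ATGGCCTG" → prefix "ATGG" already present; 4 new (C, C, T, G)
  "ATGGGCTCAC" → prefix "ATGG" already present; 6 new (G, C, T, C, A, C)
  "CAAT" → 4 new (C, A, A, T)
  "ATGGCT" → prefix "ATGGC" already present; 1 new (T)
  "TTCGC" → prefix "TT" already present; 3 new (C, G, C)
  "ATGGTGA" → prefix "ATGGT" already present; 2 new (G, A)
  "TTGA" → prefix "TTGA" already present; 0 new (none)
  "TTGAAGGG" → prefix "TTGA" already present; 4 new (A, G, G, G)
Total nodes = 6 + 4 + 5 + 4 + 6 + 4 + 1 + 3 + 2 + 0 + 4 = 39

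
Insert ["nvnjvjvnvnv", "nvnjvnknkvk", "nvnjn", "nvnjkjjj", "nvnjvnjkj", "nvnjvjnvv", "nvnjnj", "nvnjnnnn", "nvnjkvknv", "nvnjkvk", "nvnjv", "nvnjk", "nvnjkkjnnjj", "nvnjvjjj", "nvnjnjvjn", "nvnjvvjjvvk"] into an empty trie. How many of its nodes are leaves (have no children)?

Leaves are exactly the stored words that no other stored word extends.
Those words: "nvnjkjjj", "nvnjkkjnnjj", "nvnjkvknv", "nvnjnjvjn", "nvnjnnnn", "nvnjvjjj", "nvnjvjnvv", "nvnjvjvnvnv", "nvnjvnjkj", "nvnjvnknkvk", "nvnjvvjjvvk"
Leaf count: 11

11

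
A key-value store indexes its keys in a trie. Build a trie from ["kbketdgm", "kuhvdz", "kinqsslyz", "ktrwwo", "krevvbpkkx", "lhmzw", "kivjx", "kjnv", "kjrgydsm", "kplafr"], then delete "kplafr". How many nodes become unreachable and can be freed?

A node on "kplafr"'s path can go only if nothing else ends at it or branches off below it.
The suffix "plafr" (5 nodes) is used only by "kplafr"; the node for "k" still has the child "b", so pruning stops there.
Nodes removed: 5

5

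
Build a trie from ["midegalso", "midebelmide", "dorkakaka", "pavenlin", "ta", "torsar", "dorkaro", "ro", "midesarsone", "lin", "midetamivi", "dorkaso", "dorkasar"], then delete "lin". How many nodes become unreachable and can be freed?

Walk "lin" from the leaf back toward the root, removing each node that no remaining word uses.
No other word shares any prefix with "lin", so all 3 of its nodes go.
Nodes removed: 3

3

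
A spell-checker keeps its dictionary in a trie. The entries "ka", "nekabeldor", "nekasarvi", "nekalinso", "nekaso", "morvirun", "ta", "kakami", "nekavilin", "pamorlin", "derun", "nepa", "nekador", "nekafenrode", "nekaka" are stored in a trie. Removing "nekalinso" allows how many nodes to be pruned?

Walk "nekalinso" from the leaf back toward the root, removing each node that no remaining word uses.
The suffix "linso" (5 nodes) is used only by "nekalinso"; the node for "neka" still has the child "b", so pruning stops there.
Nodes removed: 5

5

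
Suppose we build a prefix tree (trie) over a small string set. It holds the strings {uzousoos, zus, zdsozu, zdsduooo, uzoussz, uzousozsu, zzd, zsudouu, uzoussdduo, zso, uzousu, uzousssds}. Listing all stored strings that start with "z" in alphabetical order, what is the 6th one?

DFS of the "z" subtree visits, in order: "zdsduooo", "zdsozu", "zso", "zsudouu", "zus", "zzd"
Position 6: zzd

zzd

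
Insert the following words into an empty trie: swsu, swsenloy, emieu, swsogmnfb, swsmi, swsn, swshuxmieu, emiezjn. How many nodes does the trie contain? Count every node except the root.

Count nodes per top-level branch (shared prefixes stored once):
  'e'-branch (emieu, emiezjn): 8 nodes
  's'-branch (swsenloy, swshuxmieu, swsmi, swsn, swsogmnfb, swsu): 25 nodes
Sum: 33

33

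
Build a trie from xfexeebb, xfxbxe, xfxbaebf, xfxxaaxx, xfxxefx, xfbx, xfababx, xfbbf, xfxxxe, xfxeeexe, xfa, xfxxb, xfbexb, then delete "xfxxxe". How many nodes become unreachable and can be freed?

2

A node on "xfxxxe"'s path can go only if nothing else ends at it or branches off below it.
The suffix "xe" (2 nodes) is used only by "xfxxxe"; the node for "xfxx" still has the child "a", so pruning stops there.
Nodes removed: 2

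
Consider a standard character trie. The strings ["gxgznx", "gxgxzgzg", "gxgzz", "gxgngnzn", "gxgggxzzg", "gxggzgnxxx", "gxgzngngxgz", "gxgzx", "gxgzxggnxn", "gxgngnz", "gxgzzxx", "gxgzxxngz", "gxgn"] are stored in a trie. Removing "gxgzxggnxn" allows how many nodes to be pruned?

Walk "gxgzxggnxn" from the leaf back toward the root, removing each node that no remaining word uses.
The suffix "ggnxn" (5 nodes) is used only by "gxgzxggnxn"; the node for "gxgzx" still has the child "x", so pruning stops there.
Nodes removed: 5

5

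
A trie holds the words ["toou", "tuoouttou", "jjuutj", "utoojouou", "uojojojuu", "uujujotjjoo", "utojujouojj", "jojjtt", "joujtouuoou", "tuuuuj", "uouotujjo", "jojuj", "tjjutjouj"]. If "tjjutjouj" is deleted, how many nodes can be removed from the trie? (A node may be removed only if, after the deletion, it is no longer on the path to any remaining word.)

A node on "tjjutjouj"'s path can go only if nothing else ends at it or branches off below it.
The suffix "jjutjouj" (8 nodes) is used only by "tjjutjouj"; the node for "t" still has the child "o", so pruning stops there.
Nodes removed: 8

8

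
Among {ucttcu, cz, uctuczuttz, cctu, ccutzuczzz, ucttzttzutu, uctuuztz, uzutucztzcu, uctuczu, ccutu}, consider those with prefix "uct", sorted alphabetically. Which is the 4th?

uctuczuttz

Filter for "uct…" and sort: "ucttcu", "ucttzttzutu", "uctuczu", "uctuczuttz", "uctuuztz"
The 4th is uctuczuttz.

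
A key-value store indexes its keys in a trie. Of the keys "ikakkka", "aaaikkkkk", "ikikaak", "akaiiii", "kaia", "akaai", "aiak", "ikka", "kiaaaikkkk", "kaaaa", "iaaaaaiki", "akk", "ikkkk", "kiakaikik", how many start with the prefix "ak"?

3

Traverse to the node for "ak", then collect every word in that subtree.
Words under "ak": akaai, akaiiii, akk
Count: 3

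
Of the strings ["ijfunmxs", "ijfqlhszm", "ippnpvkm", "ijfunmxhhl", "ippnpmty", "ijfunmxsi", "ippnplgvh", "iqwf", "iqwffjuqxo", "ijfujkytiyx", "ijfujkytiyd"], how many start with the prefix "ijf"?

Traverse to the node for "ijf", then collect every word in that subtree.
Matches: "ijfqlhszm", "ijfujkytiyd", "ijfujkytiyx", "ijfunmxhhl", "ijfunmxs", "ijfunmxsi"
Count: 6

6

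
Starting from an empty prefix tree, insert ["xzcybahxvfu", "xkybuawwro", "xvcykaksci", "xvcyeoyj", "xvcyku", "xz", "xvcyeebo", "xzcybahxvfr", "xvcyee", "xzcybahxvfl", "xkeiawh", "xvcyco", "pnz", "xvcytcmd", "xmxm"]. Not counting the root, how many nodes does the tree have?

56

Count nodes per top-level branch (shared prefixes stored once):
  'p'-branch (pnz): 3 nodes
  'x'-branch (xkeiawh, xkybuawwro, xmxm, xvcyco, xvcyee, xvcyeebo, xvcyeoyj, xvcykaksci, xvcyku, xvcytcmd, xz, xzcybahxvfl, xzcybahxvfr, xzcybahxvfu): 53 nodes
Sum: 56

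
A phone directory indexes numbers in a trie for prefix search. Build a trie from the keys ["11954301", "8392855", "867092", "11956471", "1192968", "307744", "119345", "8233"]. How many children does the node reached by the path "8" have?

3

Follow the path "8" to its node, then look at its outgoing edges.
Characters that immediately follow "8" among the stored strings: {2, 3, 6}.
That node has 3 child edges.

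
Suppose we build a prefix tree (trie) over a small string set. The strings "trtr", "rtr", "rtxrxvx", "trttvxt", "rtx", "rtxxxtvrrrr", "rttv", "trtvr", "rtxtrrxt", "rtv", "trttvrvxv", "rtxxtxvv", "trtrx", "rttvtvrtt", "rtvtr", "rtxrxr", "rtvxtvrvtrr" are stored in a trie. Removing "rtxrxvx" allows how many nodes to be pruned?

2

Walk "rtxrxvx" from the leaf back toward the root, removing each node that no remaining word uses.
The suffix "vx" (2 nodes) is used only by "rtxrxvx"; the node for "rtxrx" still has the child "r", so pruning stops there.
Nodes removed: 2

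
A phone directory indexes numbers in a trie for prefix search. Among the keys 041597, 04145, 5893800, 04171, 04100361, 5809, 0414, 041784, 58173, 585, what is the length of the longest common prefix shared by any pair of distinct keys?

The deepest shared node is where two words last agree before diverging.
e.g. "0414" and "04145" share the prefix "0414" of length 4; no pair shares a longer one.
Longest shared-prefix length: 4

4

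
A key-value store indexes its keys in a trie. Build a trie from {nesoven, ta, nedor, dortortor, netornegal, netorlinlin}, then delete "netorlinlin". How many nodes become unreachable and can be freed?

A node on "netorlinlin"'s path can go only if nothing else ends at it or branches off below it.
The suffix "linlin" (6 nodes) is used only by "netorlinlin"; the node for "netor" still has the child "n", so pruning stops there.
Nodes removed: 6

6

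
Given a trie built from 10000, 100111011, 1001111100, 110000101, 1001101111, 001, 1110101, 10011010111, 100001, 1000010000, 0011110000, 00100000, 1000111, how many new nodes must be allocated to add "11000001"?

"110000" is already a path in the trie; the remaining "01" must be added.
New nodes needed: |"11000001"| − 6 = 8 − 6 = 2.

2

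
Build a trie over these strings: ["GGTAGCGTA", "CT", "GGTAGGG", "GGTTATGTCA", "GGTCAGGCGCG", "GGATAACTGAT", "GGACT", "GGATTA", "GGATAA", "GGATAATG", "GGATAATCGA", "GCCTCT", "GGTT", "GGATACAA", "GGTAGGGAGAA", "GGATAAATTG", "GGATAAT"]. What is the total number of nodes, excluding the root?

62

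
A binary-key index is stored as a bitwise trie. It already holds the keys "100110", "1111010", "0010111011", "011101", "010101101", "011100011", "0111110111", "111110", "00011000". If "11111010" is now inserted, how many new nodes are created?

2

"111110" is already a path in the trie; the remaining "10" must be added.
New nodes needed: |"11111010"| − 6 = 8 − 6 = 2.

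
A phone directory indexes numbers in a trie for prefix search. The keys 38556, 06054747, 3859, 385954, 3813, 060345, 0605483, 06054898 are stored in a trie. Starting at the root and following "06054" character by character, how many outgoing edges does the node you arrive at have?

2

The children of the "06054" node are the distinct next characters among strings starting with "06054".
Characters that immediately follow "06054" among the stored strings: {7, 8}.
That node has 2 child edges.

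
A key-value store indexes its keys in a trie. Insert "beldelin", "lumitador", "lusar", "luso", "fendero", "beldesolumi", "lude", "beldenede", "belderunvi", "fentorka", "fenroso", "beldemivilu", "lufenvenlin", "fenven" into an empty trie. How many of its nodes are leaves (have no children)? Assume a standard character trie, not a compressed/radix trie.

14

A leaf is a node with no children — equivalently, the end of a word that is not a proper prefix of any other stored word.
Those words: "beldelin", "beldemivilu", "beldenede", "belderunvi", "beldesolumi", "fendero", "fenroso", "fentorka", "fenven", "lude", "lufenvenlin", "lumitador", "lusar", "luso"
Leaf count: 14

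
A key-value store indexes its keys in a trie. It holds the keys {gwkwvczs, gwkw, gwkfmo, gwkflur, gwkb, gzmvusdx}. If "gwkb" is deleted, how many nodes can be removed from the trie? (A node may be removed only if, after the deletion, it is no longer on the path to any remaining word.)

Walk "gwkb" from the leaf back toward the root, removing each node that no remaining word uses.
The suffix "b" (1 node) is used only by "gwkb"; the node for "gwk" still has the child "w", so pruning stops there.
Nodes removed: 1

1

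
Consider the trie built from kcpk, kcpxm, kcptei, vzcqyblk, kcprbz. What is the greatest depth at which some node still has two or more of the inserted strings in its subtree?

The deepest shared node is where two words last agree before diverging.
"kcpk" and "kcprbz" agree on "kcp" (3 characters) before diverging; nothing deeper is shared.
Longest shared-prefix length: 3

3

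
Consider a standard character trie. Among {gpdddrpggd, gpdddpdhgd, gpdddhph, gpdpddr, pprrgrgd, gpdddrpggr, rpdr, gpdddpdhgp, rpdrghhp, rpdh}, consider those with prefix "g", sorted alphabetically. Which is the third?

Words with prefix "g", in lexicographic order: "gpdddhph", "gpdddpdhgd", "gpdddpdhgp", "gpdddrpggd", "gpdddrpggr", "gpdpddr"
The 3rd is gpdddpdhgp.

gpdddpdhgp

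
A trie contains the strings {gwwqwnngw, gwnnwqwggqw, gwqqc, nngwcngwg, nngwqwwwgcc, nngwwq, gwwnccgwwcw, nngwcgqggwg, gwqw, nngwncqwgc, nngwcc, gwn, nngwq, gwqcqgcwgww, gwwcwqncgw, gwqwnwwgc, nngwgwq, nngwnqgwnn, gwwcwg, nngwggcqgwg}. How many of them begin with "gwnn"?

1

Filter for entries beginning with "gwnn":
Matches: "gwnnwqwggqw"
Count: 1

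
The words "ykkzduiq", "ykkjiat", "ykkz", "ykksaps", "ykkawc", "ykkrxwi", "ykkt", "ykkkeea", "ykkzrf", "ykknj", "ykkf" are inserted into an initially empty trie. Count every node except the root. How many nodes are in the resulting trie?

Trace insertions, counting only characters that open a new branch:
  "ykkzduiq" → 8 new (y, k, k, z, d, u, i, q)
  "ykkjiat" → prefix "ykk" already present; 4 new (j, i, a, t)
  "ykkz" → prefix "ykkz" already present; 0 new (none)
  "ykksaps" → prefix "ykk" already present; 4 new (s, a, p, s)
  "ykkawc" → prefix "ykk" already present; 3 new (a, w, c)
  "ykkrxwi" → prefix "ykk" already present; 4 new (r, x, w, i)
  "ykkt" → prefix "ykk" already present; 1 new (t)
  "ykkkeea" → prefix "ykk" already present; 4 new (k, e, e, a)
  "ykkzrf" → prefix "ykkz" already present; 2 new (r, f)
  "ykknj" → prefix "ykk" already present; 2 new (n, j)
  "ykkf" → prefix "ykk" already present; 1 new (f)
Total nodes = 8 + 4 + 0 + 4 + 3 + 4 + 1 + 4 + 2 + 2 + 1 = 33

33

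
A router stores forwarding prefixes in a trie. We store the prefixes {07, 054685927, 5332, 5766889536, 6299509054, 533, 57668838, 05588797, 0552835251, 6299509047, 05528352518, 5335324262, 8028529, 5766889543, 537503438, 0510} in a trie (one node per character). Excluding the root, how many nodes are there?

76

Trace insertions, counting only characters that open a new branch:
  "07" → 2 new (0, 7)
  "054685927" → prefix "0" already present; 8 new (5, 4, 6, 8, 5, 9, 2, 7)
  "5332" → 4 new (5, 3, 3, 2)
  "5766889536" → prefix "5" already present; 9 new (7, 6, 6, 8, 8, 9, 5, 3, 6)
  "6299509054" → 10 new (6, 2, 9, 9, 5, 0, 9, 0, 5, 4)
  "533" → prefix "533" already present; 0 new (none)
  "57668838" → prefix "576688" already present; 2 new (3, 8)
  "05588797" → prefix "05" already present; 6 new (5, 8, 8, 7, 9, 7)
  "0552835251" → prefix "055" already present; 7 new (2, 8, 3, 5, 2, 5, 1)
  "6299509047" → prefix "62995090" already present; 2 new (4, 7)
  "05528352518" → prefix "0552835251" already present; 1 new (8)
  "5335324262" → prefix "533" already present; 7 new (5, 3, 2, 4, 2, 6, 2)
  "8028529" → 7 new (8, 0, 2, 8, 5, 2, 9)
  "5766889543" → prefix "57668895" already present; 2 new (4, 3)
  "537503438" → prefix "53" already present; 7 new (7, 5, 0, 3, 4, 3, 8)
  "0510" → prefix "05" already present; 2 new (1, 0)
Total nodes = 2 + 8 + 4 + 9 + 10 + 0 + 2 + 6 + 7 + 2 + 1 + 7 + 7 + 2 + 7 + 2 = 76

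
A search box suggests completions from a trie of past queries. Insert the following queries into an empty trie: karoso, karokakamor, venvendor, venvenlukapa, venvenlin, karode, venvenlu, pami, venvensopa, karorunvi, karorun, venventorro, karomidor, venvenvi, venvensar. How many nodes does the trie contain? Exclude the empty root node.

For each word, the new-node count is its length minus the longest prefix already in the trie:
  "karoso" → 6 new (k, a, r, o, s, o)
  "karokakamor" → prefix "karo" already present; 7 new (k, a, k, a, m, o, r)
  "venvendor" → 9 new (v, e, n, v, e, n, d, o, r)
  "venvenlukapa" → prefix "venven" already present; 6 new (l, u, k, a, p, a)
  "venvenlin" → prefix "venvenl" already present; 2 new (i, n)
  "karode" → prefix "karo" already present; 2 new (d, e)
  "venvenlu" → prefix "venvenlu" already present; 0 new (none)
  "pami" → 4 new (p, a, m, i)
  "venvensopa" → prefix "venven" already present; 4 new (s, o, p, a)
  "karorunvi" → prefix "karo" already present; 5 new (r, u, n, v, i)
  "karorun" → prefix "karorun" already present; 0 new (none)
  "venventorro" → prefix "venven" already present; 5 new (t, o, r, r, o)
  "karomidor" → prefix "karo" already present; 5 new (m, i, d, o, r)
  "venvenvi" → prefix "venven" already present; 2 new (v, i)
  "venvensar" → prefix "venvens" already present; 2 new (a, r)
Total nodes = 6 + 7 + 9 + 6 + 2 + 2 + 0 + 4 + 4 + 5 + 0 + 5 + 5 + 2 + 2 = 59

59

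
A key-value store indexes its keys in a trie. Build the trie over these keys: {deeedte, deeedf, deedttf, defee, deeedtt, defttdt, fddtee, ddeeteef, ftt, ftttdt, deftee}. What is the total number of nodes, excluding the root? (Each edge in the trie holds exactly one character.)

40

Count nodes per top-level branch (shared prefixes stored once):
  'd'-branch (ddeeteef, deedttf, deeedf, deeedte, deeedtt, defee, deftee, defttdt): 29 nodes
  'f'-branch (fddtee, ftt, ftttdt): 11 nodes
Sum: 40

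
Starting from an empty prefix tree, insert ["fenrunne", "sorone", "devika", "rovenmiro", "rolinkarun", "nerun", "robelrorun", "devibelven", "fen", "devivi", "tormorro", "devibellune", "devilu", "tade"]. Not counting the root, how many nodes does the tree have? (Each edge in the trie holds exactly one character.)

Insert word by word; a character creates a node only if that edge doesn't already exist:
  "fenrunne" → 8 new (f, e, n, r, u, n, n, e)
  "sorone" → 6 new (s, o, r, o, n, e)
  "devika" → 6 new (d, e, v, i, k, a)
  "rovenmiro" → 9 new (r, o, v, e, n, m, i, r, o)
  "rolinkarun" → prefix "ro" already present; 8 new (l, i, n, k, a, r, u, n)
  "nerun" → 5 new (n, e, r, u, n)
  "robelrorun" → prefix "ro" already present; 8 new (b, e, l, r, o, r, u, n)
  "devibelven" → prefix "devi" already present; 6 new (b, e, l, v, e, n)
  "fen" → prefix "fen" already present; 0 new (none)
  "devivi" → prefix "devi" already present; 2 new (v, i)
  "tormorro" → 8 new (t, o, r, m, o, r, r, o)
  "devibellune" → prefix "devibel" already present; 4 new (l, u, n, e)
  "devilu" → prefix "devi" already present; 2 new (l, u)
  "tade" → prefix "t" already present; 3 new (a, d, e)
Total nodes = 8 + 6 + 6 + 9 + 8 + 5 + 8 + 6 + 0 + 2 + 8 + 4 + 2 + 3 = 75

75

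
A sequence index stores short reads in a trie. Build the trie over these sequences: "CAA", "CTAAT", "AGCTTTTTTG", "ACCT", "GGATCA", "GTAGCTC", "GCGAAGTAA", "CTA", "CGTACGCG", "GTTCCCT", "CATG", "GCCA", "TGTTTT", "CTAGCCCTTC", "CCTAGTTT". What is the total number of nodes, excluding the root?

For each word, the new-node count is its length minus the longest prefix already in the trie:
  "CAA" → 3 new (C, A, A)
  "CTAAT" → prefix "C" already present; 4 new (T, A, A, T)
  "AGCTTTTTTG" → 10 new (A, G, C, T, T, T, T, T, T, G)
  "ACCT" → prefix "A" already present; 3 new (C, C, T)
  "GGATCA" → 6 new (G, G, A, T, C, A)
  "GTAGCTC" → prefix "G" already present; 6 new (T, A, G, C, T, C)
  "GCGAAGTAA" → prefix "G" already present; 8 new (C, G, A, A, G, T, A, A)
  "CTA" → prefix "CTA" already present; 0 new (none)
  "CGTACGCG" → prefix "C" already present; 7 new (G, T, A, C, G, C, G)
  "GTTCCCT" → prefix "GT" already present; 5 new (T, C, C, C, T)
  "CATG" → prefix "CA" already present; 2 new (T, G)
  "GCCA" → prefix "GC" already present; 2 new (C, A)
  "TGTTTT" → 6 new (T, G, T, T, T, T)
  "CTAGCCCTTC" → prefix "CTA" already present; 7 new (G, C, C, C, T, T, C)
  "CCTAGTTT" → prefix "C" already present; 7 new (C, T, A, G, T, T, T)
Total nodes = 3 + 4 + 10 + 3 + 6 + 6 + 8 + 0 + 7 + 5 + 2 + 2 + 6 + 7 + 7 = 76

76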